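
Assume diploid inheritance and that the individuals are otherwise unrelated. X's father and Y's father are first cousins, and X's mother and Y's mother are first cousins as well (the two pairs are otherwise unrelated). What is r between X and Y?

0.0625

With two independent routes of shared ancestry, r is the sum of the two contributions.
X and Y are related in two ways: second cousins through their fathers (r = 1/32) and second cousins through their mothers (r = 1/32).
r = 1/32 + 1/32 = 0.0625.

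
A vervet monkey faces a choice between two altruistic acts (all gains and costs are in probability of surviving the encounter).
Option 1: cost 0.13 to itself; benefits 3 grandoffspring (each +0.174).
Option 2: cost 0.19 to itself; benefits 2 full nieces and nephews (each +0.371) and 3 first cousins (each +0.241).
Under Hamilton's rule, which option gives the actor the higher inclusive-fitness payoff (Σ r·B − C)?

Option 2

Option 1: r to a grandoffspring = 0.25.
Option 1: Σ r·B − C = (3·0.25·0.174) − 0.13 = 0.0005.
Option 2: r to a full niece or nephew = 0.25.
Option 2: r to a first cousin = 0.125.
Option 2: Σ r·B − C = (2·0.25·0.371 + 3·0.125·0.241) − 0.19 = 0.085875.
Option 2 has the higher net inclusive-fitness payoff.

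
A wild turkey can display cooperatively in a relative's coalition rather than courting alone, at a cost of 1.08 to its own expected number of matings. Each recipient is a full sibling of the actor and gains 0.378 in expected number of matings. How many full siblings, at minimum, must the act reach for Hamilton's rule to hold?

6

r to a full sibling = 1/2 (full sibs share both parents — two paths of length 2: r = 2·(1/2)^2 = 1/2).
Hamilton's rule: n·r·B > C  ⇒  n > C/(r·B) = 1.08/(0.5·0.378) = 5.714.
The smallest integer exceeding 5.714 is 6.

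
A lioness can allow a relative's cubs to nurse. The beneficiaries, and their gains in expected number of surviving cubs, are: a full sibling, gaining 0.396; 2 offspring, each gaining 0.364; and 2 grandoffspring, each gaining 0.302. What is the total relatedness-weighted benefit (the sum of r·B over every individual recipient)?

0.713

r to a full sibling = 1/2 (full sibs share both parents — two paths of length 2: r = 2·(1/2)^2 = 1/2).
r to an offspring = 0.5 (one parent–offspring link: r = (1/2)^1 = 1/2).
r to a grandoffspring = 1/4 (two parent–offspring links: r = (1/2)^2 = 1/4).
Summing one r·B term per recipient: 1·0.5·0.396 + 2·0.5·0.364 + 2·0.25·0.302 = 0.713.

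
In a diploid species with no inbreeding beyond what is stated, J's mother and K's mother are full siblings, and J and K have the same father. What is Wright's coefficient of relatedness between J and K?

0.375

Independent pedigree routes through distinct common ancestors add.
J and K are related in two ways: first cousins through their mothers (r = 1/8) and half-sibs through their shared father (r = 1/4).
r = 1/8 + 1/4 = 3/8 = 0.375.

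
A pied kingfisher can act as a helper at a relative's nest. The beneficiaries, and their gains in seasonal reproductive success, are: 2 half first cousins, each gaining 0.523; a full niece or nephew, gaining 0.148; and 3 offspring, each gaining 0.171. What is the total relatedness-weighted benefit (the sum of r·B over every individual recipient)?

0.358875

r to a half first cousin = 1/16 (half first cousins share one grandparent — one path of length 4: r = (1/2)^4 = 1/16).
r to a full niece or nephew = 0.25 (full aunt/uncle↔niece/nephew: two paths of length 3 through the shared grandparent pair: r = 2·(1/2)^3 = 1/4).
r to an offspring = 1/2 (one parent–offspring link: r = (1/2)^1 = 1/2).
Summing one r·B term per recipient: 2·0.0625·0.523 + 1·0.25·0.148 + 3·0.5·0.171 = 0.358875.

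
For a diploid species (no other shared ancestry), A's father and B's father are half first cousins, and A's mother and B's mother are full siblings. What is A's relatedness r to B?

0.140625

Independent pedigree routes through distinct common ancestors add.
A and B are related in two ways: half second cousins through their fathers (r = 1/64) and first cousins through their mothers (r = 1/8).
r = 1/64 + 1/8 = 9/64 = 0.140625.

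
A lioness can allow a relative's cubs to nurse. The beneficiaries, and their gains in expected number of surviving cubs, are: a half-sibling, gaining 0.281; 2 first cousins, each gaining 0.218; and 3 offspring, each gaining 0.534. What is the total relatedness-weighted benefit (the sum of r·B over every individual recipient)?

0.92575

r to a half-sibling = 0.25 (half-sibs share one parent — one path of length 2: r = (1/2)^2 = 1/4).
r to a first cousin = 1/8 (first cousins share one grandparent pair — two paths of length 4: r = 2·(1/2)^4 = 1/8).
r to an offspring = 1/2 (one parent–offspring link: r = (1/2)^1 = 1/2).
Summing one r·B term per recipient: 1·0.25·0.281 + 2·0.125·0.218 + 3·0.5·0.534 = 0.92575.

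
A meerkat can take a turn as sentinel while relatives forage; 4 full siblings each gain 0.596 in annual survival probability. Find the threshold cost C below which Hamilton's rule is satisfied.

1.192

r to a full sibling = 1/2 (full sibs share both parents — two paths of length 2: r = 2·(1/2)^2 = 1/2).
Hamilton's rule: n·r·B > C, so the trait is favored while C < n·r·B = 4·0.5·0.596 = 1.192.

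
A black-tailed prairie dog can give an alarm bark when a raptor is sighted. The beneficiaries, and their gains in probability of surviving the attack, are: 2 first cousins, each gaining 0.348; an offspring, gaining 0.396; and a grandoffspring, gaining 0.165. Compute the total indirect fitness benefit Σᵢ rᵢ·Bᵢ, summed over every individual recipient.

0.32625

r to a first cousin = 1/8 (first cousins share one grandparent pair — two paths of length 4: r = 2·(1/2)^4 = 1/8).
r to an offspring = 1/2 (one parent–offspring link: r = (1/2)^1 = 1/2).
r to a grandoffspring = 1/4 (two parent–offspring links: r = (1/2)^2 = 1/4).
Summing one r·B term per recipient: 2·0.125·0.348 + 1·0.5·0.396 + 1·0.25·0.165 = 0.32625.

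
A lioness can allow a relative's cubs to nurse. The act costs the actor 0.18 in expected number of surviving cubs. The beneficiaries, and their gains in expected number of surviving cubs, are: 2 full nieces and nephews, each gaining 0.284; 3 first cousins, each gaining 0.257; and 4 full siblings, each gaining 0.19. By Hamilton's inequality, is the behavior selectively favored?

Hamilton's rule: the trait is favored when the sum of r·B over every recipient exceeds the actor's cost C.
r to a full niece or nephew = 1/4 (full aunt/uncle↔niece/nephew: two paths of length 3 through the shared grandparent pair: r = 2·(1/2)^3 = 1/4).
r to a first cousin = 0.125 (first cousins share one grandparent pair — two paths of length 4: r = 2·(1/2)^4 = 1/8).
r to a full sibling = 0.5 (full sibs share both parents — two paths of length 2: r = 2·(1/2)^2 = 1/2).
Summing one r·B term per recipient: 2·0.25·0.284 + 3·0.125·0.257 + 4·0.5·0.19 = 0.618375.
0.618375 > 0.18: the indirect benefit exceeds the cost.

Yes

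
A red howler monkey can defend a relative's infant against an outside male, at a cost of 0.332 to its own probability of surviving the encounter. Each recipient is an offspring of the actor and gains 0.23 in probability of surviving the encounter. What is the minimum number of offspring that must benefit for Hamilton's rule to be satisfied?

r to an offspring = 0.5 (one parent–offspring link: r = (1/2)^1 = 1/2).
Hamilton's rule: n·r·B > C  ⇒  n > C/(r·B) = 0.332/(0.5·0.23) = 2.887.
The smallest integer exceeding 2.887 is 3.

3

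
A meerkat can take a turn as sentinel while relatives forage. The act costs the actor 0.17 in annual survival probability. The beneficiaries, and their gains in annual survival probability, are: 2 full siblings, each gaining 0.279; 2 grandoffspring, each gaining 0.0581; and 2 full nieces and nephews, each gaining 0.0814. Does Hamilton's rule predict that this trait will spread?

Hamilton's rule: the trait is favored when the sum of r·B over every recipient exceeds the actor's cost C.
r to a full sibling = 0.5 (full sibs share both parents — two paths of length 2: r = 2·(1/2)^2 = 1/2).
r to a grandoffspring = 1/4 (two parent–offspring links: r = (1/2)^2 = 1/4).
r to a full niece or nephew = 0.25 (full aunt/uncle↔niece/nephew: two paths of length 3 through the shared grandparent pair: r = 2·(1/2)^3 = 1/4).
Summing one r·B term per recipient: 2·0.5·0.279 + 2·0.25·0.0581 + 2·0.25·0.0814 = 0.34875.
0.34875 > 0.17: the indirect benefit exceeds the cost.

Yes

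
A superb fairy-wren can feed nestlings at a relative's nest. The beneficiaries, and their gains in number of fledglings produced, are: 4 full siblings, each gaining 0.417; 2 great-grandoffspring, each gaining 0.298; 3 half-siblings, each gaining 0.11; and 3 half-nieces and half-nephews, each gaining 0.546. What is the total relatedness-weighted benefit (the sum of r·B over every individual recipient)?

r to a full sibling = 1/2 (full sibs share both parents — two paths of length 2: r = 2·(1/2)^2 = 1/2).
r to a great-grandoffspring = 1/8 (three parent–offspring links: r = (1/2)^3 = 1/8).
r to a half-sibling = 1/4 (half-sibs share one parent — one path of length 2: r = (1/2)^2 = 1/4).
r to a half-niece or half-nephew = 0.125 (half-aunt/uncle↔niece/nephew: one path of length 3: r = (1/2)^3 = 1/8).
Summing one r·B term per recipient: 4·0.5·0.417 + 2·0.125·0.298 + 3·0.25·0.11 + 3·0.125·0.546 = 1.19575.

1.19575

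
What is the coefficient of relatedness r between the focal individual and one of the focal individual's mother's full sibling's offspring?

Each parent–offspring link contributes a factor of 1/2, and independent paths through distinct common ancestors add.
First cousins share one grandparent pair — two paths of length 4: r = 2·(1/2)^4 = 1/8.

0.125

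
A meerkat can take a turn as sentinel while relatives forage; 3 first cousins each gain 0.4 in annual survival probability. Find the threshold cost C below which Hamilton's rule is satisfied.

0.15

r to a first cousin = 1/8 (first cousins share one grandparent pair — two paths of length 4: r = 2·(1/2)^4 = 1/8).
Hamilton's rule: n·r·B > C, so the trait is favored while C < n·r·B = 3·0.125·0.4 = 0.15.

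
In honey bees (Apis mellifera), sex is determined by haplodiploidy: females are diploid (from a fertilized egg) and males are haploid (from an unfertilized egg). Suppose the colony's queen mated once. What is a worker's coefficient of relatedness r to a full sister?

0.75

Haplodiploid full sisters inherit their father's entire haploid genome identically (contributing 1/2) and on average half of their mother's contribution (1/2 · 1/2 = 1/4); r = 1/2 + 1/4 = 3/4.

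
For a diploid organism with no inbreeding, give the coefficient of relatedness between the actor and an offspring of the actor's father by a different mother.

Each parent–offspring link contributes a factor of 1/2, and independent paths through distinct common ancestors add.
Half-sibs share one parent — one path of length 2: r = (1/2)^2 = 1/4.

0.25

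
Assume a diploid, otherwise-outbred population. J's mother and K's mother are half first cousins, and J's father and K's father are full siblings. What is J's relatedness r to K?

Wright's path rule: contributions from independent ancestry routes add.
J and K are related in two ways: half second cousins through their mothers (r = 1/64) and first cousins through their fathers (r = 1/8).
r = 1/64 + 1/8 = 9/64 = 0.140625.

0.140625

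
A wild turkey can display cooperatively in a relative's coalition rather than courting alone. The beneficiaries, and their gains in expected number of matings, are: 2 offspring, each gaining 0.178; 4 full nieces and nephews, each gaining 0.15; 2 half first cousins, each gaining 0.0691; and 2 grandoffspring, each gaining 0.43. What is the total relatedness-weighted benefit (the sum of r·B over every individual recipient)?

r to an offspring = 1/2 (one parent–offspring link: r = (1/2)^1 = 1/2).
r to a full niece or nephew = 1/4 (full aunt/uncle↔niece/nephew: two paths of length 3 through the shared grandparent pair: r = 2·(1/2)^3 = 1/4).
r to a half first cousin = 0.0625 (half first cousins share one grandparent — one path of length 4: r = (1/2)^4 = 1/16).
r to a grandoffspring = 0.25 (two parent–offspring links: r = (1/2)^2 = 1/4).
Summing one r·B term per recipient: 2·0.5·0.178 + 4·0.25·0.15 + 2·0.0625·0.0691 + 2·0.25·0.43 = 0.5516375.

0.5516375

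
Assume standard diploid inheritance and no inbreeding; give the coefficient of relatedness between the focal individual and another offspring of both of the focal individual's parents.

0.5

Each parent–offspring link contributes a factor of 1/2, and independent paths through distinct common ancestors add.
Full sibs share both parents — two paths of length 2: r = 2·(1/2)^2 = 1/2.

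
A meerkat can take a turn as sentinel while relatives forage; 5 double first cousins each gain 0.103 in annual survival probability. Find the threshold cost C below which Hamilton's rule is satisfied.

r to a double first cousin = 1/4 (double first cousins share both grandparent pairs — four paths of length 4: r = 4·(1/2)^4 = 1/4).
Hamilton's rule: n·r·B > C, so the trait is favored while C < n·r·B = 5·0.25·0.103 = 0.12875.

0.12875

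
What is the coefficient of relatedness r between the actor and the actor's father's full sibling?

Each parent–offspring link contributes a factor of 1/2, and independent paths through distinct common ancestors add.
Full aunt/uncle↔niece/nephew: two paths of length 3 through the shared grandparent pair: r = 2·(1/2)^3 = 1/4.

0.25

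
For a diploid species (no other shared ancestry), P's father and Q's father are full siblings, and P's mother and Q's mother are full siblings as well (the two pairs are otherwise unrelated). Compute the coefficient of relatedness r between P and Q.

0.25

Relatedness sums over independent paths through distinct common ancestors.
P and Q are related in two ways: first cousins through their fathers (r = 1/8) and first cousins through their mothers (r = 1/8) — i.e. double first cousins.
r = 1/8 + 1/8 = 0.25.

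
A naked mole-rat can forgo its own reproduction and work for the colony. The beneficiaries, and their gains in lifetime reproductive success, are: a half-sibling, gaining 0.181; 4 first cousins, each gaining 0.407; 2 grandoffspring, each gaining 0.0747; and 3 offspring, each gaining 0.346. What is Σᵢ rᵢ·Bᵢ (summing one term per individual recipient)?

0.8051

r to a half-sibling = 0.25 (half-sibs share one parent — one path of length 2: r = (1/2)^2 = 1/4).
r to a first cousin = 0.125 (first cousins share one grandparent pair — two paths of length 4: r = 2·(1/2)^4 = 1/8).
r to a grandoffspring = 1/4 (two parent–offspring links: r = (1/2)^2 = 1/4).
r to an offspring = 1/2 (one parent–offspring link: r = (1/2)^1 = 1/2).
Summing one r·B term per recipient: 1·0.25·0.181 + 4·0.125·0.407 + 2·0.25·0.0747 + 3·0.5·0.346 = 0.8051.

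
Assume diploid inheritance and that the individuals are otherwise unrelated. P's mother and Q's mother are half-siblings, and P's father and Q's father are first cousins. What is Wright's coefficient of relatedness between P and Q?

Independent pedigree routes through distinct common ancestors add.
P and Q are related in two ways: half first cousins through their mothers (r = 1/16) and second cousins through their fathers (r = 1/32).
r = 1/16 + 1/32 = 0.09375.

0.09375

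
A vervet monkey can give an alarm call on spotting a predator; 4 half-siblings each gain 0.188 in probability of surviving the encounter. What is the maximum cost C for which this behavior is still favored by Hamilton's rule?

r to a half-sibling = 0.25 (half-sibs share one parent — one path of length 2: r = (1/2)^2 = 1/4).
Hamilton's rule: n·r·B > C, so the trait is favored while C < n·r·B = 4·0.25·0.188 = 0.188.

0.188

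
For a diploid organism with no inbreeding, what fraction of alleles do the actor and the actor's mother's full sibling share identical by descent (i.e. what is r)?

Each parent–offspring link contributes a factor of 1/2, and independent paths through distinct common ancestors add.
Full aunt/uncle↔niece/nephew: two paths of length 3 through the shared grandparent pair: r = 2·(1/2)^3 = 1/4.

0.25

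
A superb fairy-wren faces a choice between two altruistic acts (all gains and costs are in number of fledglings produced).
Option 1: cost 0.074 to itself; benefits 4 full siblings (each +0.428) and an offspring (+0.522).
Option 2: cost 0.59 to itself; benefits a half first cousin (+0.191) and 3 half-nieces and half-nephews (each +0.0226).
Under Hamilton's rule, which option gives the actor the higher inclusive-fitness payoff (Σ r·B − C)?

Option 1

Option 1: r to a full sibling = 0.5.
Option 1: r to an offspring = 0.5.
Option 1: Σ r·B − C = (4·0.5·0.428 + 1·0.5·0.522) − 0.074 = 1.043.
Option 2: r to a half first cousin = 0.0625.
Option 2: r to a half-niece or half-nephew = 0.125.
Option 2: Σ r·B − C = (1·0.0625·0.191 + 3·0.125·0.0226) − 0.59 = -0.5695875.
Option 1 has the higher net inclusive-fitness payoff.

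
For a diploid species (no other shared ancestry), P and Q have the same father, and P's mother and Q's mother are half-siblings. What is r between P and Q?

With two independent routes of shared ancestry, r is the sum of the two contributions.
P and Q are related in two ways: half-sibs through their shared father (r = 1/4) and half first cousins through their mothers (r = 1/16).
r = 1/4 + 1/16 = 0.3125.

0.3125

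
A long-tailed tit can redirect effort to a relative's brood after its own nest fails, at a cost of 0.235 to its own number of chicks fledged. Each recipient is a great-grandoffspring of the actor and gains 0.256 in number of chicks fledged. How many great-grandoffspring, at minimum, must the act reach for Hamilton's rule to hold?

r to a great-grandoffspring = 1/8 (three parent–offspring links: r = (1/2)^3 = 1/8).
Hamilton's rule: n·r·B > C  ⇒  n > C/(r·B) = 0.235/(0.125·0.256) = 7.344.
The smallest integer exceeding 7.344 is 8.

8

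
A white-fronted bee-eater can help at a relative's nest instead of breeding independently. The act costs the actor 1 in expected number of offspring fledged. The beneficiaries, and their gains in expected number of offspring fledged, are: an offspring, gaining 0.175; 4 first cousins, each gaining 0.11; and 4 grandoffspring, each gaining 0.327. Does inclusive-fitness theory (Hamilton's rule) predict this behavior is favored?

No

Hamilton's rule: the trait is favored when the sum of r·B over every recipient exceeds the actor's cost C.
r to an offspring = 0.5 (one parent–offspring link: r = (1/2)^1 = 1/2).
r to a first cousin = 0.125 (first cousins share one grandparent pair — two paths of length 4: r = 2·(1/2)^4 = 1/8).
r to a grandoffspring = 0.25 (two parent–offspring links: r = (1/2)^2 = 1/4).
Summing one r·B term per recipient: 1·0.5·0.175 + 4·0.125·0.11 + 4·0.25·0.327 = 0.4695.
0.4695 < 1: the indirect benefit is less than the cost.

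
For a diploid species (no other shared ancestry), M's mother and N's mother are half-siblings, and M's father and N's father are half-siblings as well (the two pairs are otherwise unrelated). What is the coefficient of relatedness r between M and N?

0.125

With two independent routes of shared ancestry, r is the sum of the two contributions.
M and N are related in two ways: half first cousins through their mothers (r = 1/16) and half first cousins through their fathers (r = 1/16).
r = 1/16 + 1/16 = 1/8 = 0.125.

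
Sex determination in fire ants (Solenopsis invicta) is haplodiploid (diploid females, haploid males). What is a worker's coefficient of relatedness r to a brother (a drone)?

Her haploid brother carries none of their father's genes and a random half of their mother's genome; that half matches the maternal half of her own genome with probability 1/2: r = 1/2 · 1/2 = 1/4.

0.25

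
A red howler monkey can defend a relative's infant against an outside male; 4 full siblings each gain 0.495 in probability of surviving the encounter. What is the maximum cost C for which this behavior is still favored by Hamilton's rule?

r to a full sibling = 1/2 (full sibs share both parents — two paths of length 2: r = 2·(1/2)^2 = 1/2).
Hamilton's rule: n·r·B > C, so the trait is favored while C < n·r·B = 4·0.5·0.495 = 0.99.

0.99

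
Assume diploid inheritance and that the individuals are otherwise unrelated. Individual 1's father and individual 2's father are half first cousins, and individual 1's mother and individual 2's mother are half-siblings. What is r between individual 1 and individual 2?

0.078125

With two independent routes of shared ancestry, r is the sum of the two contributions.
Individual 1 and individual 2 are related in two ways: half second cousins through their fathers (r = 1/64) and half first cousins through their mothers (r = 1/16).
r = 1/64 + 1/16 = 0.078125.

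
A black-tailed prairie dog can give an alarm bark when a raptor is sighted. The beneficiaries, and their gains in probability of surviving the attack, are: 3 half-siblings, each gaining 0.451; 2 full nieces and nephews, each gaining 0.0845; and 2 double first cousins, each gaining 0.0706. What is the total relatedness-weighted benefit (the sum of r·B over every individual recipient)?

0.4158

r to a half-sibling = 1/4 (half-sibs share one parent — one path of length 2: r = (1/2)^2 = 1/4).
r to a full niece or nephew = 0.25 (full aunt/uncle↔niece/nephew: two paths of length 3 through the shared grandparent pair: r = 2·(1/2)^3 = 1/4).
r to a double first cousin = 1/4 (double first cousins share both grandparent pairs — four paths of length 4: r = 4·(1/2)^4 = 1/4).
Summing one r·B term per recipient: 3·0.25·0.451 + 2·0.25·0.0845 + 2·0.25·0.0706 = 0.4158.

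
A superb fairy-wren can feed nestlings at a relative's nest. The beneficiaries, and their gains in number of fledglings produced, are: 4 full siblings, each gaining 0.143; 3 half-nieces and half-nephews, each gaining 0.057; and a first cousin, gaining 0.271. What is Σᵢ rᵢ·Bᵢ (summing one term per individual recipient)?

r to a full sibling = 1/2 (full sibs share both parents — two paths of length 2: r = 2·(1/2)^2 = 1/2).
r to a half-niece or half-nephew = 1/8 (half-aunt/uncle↔niece/nephew: one path of length 3: r = (1/2)^3 = 1/8).
r to a first cousin = 0.125 (first cousins share one grandparent pair — two paths of length 4: r = 2·(1/2)^4 = 1/8).
Summing one r·B term per recipient: 4·0.5·0.143 + 3·0.125·0.057 + 1·0.125·0.271 = 0.34125.

0.34125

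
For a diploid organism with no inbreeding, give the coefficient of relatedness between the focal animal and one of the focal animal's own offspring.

0.5

Each parent–offspring link contributes a factor of 1/2, and independent paths through distinct common ancestors add.
One parent–offspring link: r = (1/2)^1 = 1/2.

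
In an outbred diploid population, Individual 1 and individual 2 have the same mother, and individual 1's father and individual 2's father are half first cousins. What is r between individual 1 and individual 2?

Independent pedigree routes through distinct common ancestors add.
Individual 1 and individual 2 are related in two ways: half-sibs through their shared mother (r = 1/4) and half second cousins through their fathers (r = 1/64).
r = 1/4 + 1/64 = 17/64 = 0.265625.

0.265625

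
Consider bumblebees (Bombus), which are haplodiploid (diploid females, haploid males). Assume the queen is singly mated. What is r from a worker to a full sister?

0.75

Haplodiploid full sisters inherit their father's entire haploid genome identically (contributing 1/2) and on average half of their mother's contribution (1/2 · 1/2 = 1/4); r = 1/2 + 1/4 = 3/4.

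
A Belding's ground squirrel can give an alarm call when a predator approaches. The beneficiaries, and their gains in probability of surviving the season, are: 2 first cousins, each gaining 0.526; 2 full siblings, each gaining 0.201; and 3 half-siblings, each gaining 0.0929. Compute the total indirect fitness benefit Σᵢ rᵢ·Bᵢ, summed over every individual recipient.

0.402175

r to a first cousin = 1/8 (first cousins share one grandparent pair — two paths of length 4: r = 2·(1/2)^4 = 1/8).
r to a full sibling = 0.5 (full sibs share both parents — two paths of length 2: r = 2·(1/2)^2 = 1/2).
r to a half-sibling = 0.25 (half-sibs share one parent — one path of length 2: r = (1/2)^2 = 1/4).
Summing one r·B term per recipient: 2·0.125·0.526 + 2·0.5·0.201 + 3·0.25·0.0929 = 0.402175.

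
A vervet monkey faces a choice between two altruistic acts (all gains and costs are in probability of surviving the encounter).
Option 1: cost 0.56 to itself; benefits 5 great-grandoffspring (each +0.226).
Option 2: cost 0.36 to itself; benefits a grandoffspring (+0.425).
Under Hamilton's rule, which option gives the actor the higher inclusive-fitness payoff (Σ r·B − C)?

Option 2

Option 1: r to a great-grandoffspring = 0.125.
Option 1: Σ r·B − C = (5·0.125·0.226) − 0.56 = -0.41875.
Option 2: r to a grandoffspring = 0.25.
Option 2: Σ r·B − C = (1·0.25·0.425) − 0.36 = -0.25375.
Option 2 has the higher net inclusive-fitness payoff.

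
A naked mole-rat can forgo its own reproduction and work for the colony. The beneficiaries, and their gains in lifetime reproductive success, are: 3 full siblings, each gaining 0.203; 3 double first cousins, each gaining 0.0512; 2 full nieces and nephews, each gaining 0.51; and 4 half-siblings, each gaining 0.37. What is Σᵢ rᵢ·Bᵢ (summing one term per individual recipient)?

r to a full sibling = 1/2 (full sibs share both parents — two paths of length 2: r = 2·(1/2)^2 = 1/2).
r to a double first cousin = 1/4 (double first cousins share both grandparent pairs — four paths of length 4: r = 4·(1/2)^4 = 1/4).
r to a full niece or nephew = 0.25 (full aunt/uncle↔niece/nephew: two paths of length 3 through the shared grandparent pair: r = 2·(1/2)^3 = 1/4).
r to a half-sibling = 1/4 (half-sibs share one parent — one path of length 2: r = (1/2)^2 = 1/4).
Summing one r·B term per recipient: 3·0.5·0.203 + 3·0.25·0.0512 + 2·0.25·0.51 + 4·0.25·0.37 = 0.9679.

0.9679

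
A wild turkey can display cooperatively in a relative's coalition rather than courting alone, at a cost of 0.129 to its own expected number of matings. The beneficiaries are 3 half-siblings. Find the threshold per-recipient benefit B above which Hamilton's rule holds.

0.172

r to a half-sibling = 0.25 (half-sibs share one parent — one path of length 2: r = (1/2)^2 = 1/4).
Hamilton's rule with n recipients of equal r: n·r·B > C, so B > C/(n·r) = 0.129/(3·0.25) = 0.172.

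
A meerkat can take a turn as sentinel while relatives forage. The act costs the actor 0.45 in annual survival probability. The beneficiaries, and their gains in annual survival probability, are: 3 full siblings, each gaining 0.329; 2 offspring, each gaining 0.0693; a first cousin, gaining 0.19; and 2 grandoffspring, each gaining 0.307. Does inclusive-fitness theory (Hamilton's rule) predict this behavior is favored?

Yes

Hamilton's rule: the trait is favored when the sum of r·B over every recipient exceeds the actor's cost C.
r to a full sibling = 1/2 (full sibs share both parents — two paths of length 2: r = 2·(1/2)^2 = 1/2).
r to an offspring = 1/2 (one parent–offspring link: r = (1/2)^1 = 1/2).
r to a first cousin = 0.125 (first cousins share one grandparent pair — two paths of length 4: r = 2·(1/2)^4 = 1/8).
r to a grandoffspring = 0.25 (two parent–offspring links: r = (1/2)^2 = 1/4).
Summing one r·B term per recipient: 3·0.5·0.329 + 2·0.5·0.0693 + 1·0.125·0.19 + 2·0.25·0.307 = 0.74005.
0.74005 > 0.45: the indirect benefit exceeds the cost.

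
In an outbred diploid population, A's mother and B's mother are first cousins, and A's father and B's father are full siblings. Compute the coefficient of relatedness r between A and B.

0.15625

With two independent routes of shared ancestry, r is the sum of the two contributions.
A and B are related in two ways: second cousins through their mothers (r = 1/32) and first cousins through their fathers (r = 1/8).
r = 1/32 + 1/8 = 5/32 = 0.15625.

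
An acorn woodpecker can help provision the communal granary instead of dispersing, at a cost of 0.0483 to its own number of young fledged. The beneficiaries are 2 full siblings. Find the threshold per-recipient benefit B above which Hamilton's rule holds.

r to a full sibling = 1/2 (full sibs share both parents — two paths of length 2: r = 2·(1/2)^2 = 1/2).
Hamilton's rule with n recipients of equal r: n·r·B > C, so B > C/(n·r) = 0.0483/(2·0.5) = 0.0483.

0.0483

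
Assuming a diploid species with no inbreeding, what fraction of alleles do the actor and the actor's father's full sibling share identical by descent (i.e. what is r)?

0.25

Each parent–offspring link contributes a factor of 1/2, and independent paths through distinct common ancestors add.
Full aunt/uncle↔niece/nephew: two paths of length 3 through the shared grandparent pair: r = 2·(1/2)^3 = 1/4.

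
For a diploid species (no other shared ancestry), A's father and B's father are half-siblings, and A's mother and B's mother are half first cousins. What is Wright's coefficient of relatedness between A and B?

0.078125

With two independent routes of shared ancestry, r is the sum of the two contributions.
A and B are related in two ways: half first cousins through their fathers (r = 1/16) and half second cousins through their mothers (r = 1/64).
r = 1/16 + 1/64 = 0.078125.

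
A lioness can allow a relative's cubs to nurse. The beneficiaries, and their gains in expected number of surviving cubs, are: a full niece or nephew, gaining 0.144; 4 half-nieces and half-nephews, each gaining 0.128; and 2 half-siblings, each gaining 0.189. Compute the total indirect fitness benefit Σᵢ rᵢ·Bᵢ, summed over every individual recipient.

r to a full niece or nephew = 0.25 (full aunt/uncle↔niece/nephew: two paths of length 3 through the shared grandparent pair: r = 2·(1/2)^3 = 1/4).
r to a half-niece or half-nephew = 0.125 (half-aunt/uncle↔niece/nephew: one path of length 3: r = (1/2)^3 = 1/8).
r to a half-sibling = 0.25 (half-sibs share one parent — one path of length 2: r = (1/2)^2 = 1/4).
Summing one r·B term per recipient: 1·0.25·0.144 + 4·0.125·0.128 + 2·0.25·0.189 = 0.1945.

0.1945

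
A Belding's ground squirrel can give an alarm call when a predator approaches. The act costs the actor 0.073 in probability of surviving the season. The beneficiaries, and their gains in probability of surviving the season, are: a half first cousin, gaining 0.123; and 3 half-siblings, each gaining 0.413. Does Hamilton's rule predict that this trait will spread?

Hamilton's rule: the trait is favored when the sum of r·B over every recipient exceeds the actor's cost C.
r to a half first cousin = 1/16 (half first cousins share one grandparent — one path of length 4: r = (1/2)^4 = 1/16).
r to a half-sibling = 0.25 (half-sibs share one parent — one path of length 2: r = (1/2)^2 = 1/4).
Summing one r·B term per recipient: 1·0.0625·0.123 + 3·0.25·0.413 = 0.3174375.
0.3174375 > 0.073: the indirect benefit exceeds the cost.

Yes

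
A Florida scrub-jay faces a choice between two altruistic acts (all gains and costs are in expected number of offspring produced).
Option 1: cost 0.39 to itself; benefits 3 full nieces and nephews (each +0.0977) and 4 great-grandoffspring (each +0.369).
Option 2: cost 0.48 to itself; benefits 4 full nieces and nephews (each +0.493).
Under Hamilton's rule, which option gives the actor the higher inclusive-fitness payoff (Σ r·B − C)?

Option 2

Option 1: r to a full niece or nephew = 0.25.
Option 1: r to a great-grandoffspring = 0.125.
Option 1: Σ r·B − C = (3·0.25·0.0977 + 4·0.125·0.369) − 0.39 = -0.132225.
Option 2: r to a full niece or nephew = 0.25.
Option 2: Σ r·B − C = (4·0.25·0.493) − 0.48 = 0.013.
Option 2 has the higher net inclusive-fitness payoff.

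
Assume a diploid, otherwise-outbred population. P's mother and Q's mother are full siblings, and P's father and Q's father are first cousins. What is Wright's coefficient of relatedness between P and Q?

0.15625

Relatedness sums over independent paths through distinct common ancestors.
P and Q are related in two ways: first cousins through their mothers (r = 1/8) and second cousins through their fathers (r = 1/32).
r = 1/8 + 1/32 = 5/32 = 0.15625.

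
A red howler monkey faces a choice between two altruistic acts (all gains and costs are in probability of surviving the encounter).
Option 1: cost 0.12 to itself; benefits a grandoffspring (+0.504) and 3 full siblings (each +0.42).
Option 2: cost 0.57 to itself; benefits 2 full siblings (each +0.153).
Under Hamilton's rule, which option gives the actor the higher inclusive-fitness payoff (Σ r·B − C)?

Option 1: r to a grandoffspring = 0.25.
Option 1: r to a full sibling = 0.5.
Option 1: Σ r·B − C = (1·0.25·0.504 + 3·0.5·0.42) − 0.12 = 0.636.
Option 2: r to a full sibling = 0.5.
Option 2: Σ r·B − C = (2·0.5·0.153) − 0.57 = -0.417.
Option 1 has the higher net inclusive-fitness payoff.

Option 1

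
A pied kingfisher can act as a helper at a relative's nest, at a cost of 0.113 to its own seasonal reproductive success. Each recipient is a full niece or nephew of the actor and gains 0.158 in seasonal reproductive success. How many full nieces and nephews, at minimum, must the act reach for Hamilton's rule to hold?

3

r to a full niece or nephew = 0.25 (full aunt/uncle↔niece/nephew: two paths of length 3 through the shared grandparent pair: r = 2·(1/2)^3 = 1/4).
Hamilton's rule: n·r·B > C  ⇒  n > C/(r·B) = 0.113/(0.25·0.158) = 2.861.
The smallest integer exceeding 2.861 is 3.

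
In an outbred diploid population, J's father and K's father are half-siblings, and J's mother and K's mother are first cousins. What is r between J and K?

Independent pedigree routes through distinct common ancestors add.
J and K are related in two ways: half first cousins through their fathers (r = 1/16) and second cousins through their mothers (r = 1/32).
r = 1/16 + 1/32 = 3/32 = 0.09375.

0.09375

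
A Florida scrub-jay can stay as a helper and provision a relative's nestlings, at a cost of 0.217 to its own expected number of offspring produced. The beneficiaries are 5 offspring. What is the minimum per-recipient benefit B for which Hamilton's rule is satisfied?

r to an offspring = 0.5 (one parent–offspring link: r = (1/2)^1 = 1/2).
Hamilton's rule with n recipients of equal r: n·r·B > C, so B > C/(n·r) = 0.217/(5·0.5) = 0.0868.

0.0868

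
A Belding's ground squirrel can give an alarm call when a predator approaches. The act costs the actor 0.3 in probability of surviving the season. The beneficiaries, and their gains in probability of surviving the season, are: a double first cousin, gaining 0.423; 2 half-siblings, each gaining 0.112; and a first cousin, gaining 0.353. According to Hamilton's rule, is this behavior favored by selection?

No

Hamilton's rule: the trait is favored when the sum of r·B over every recipient exceeds the actor's cost C.
r to a double first cousin = 0.25 (double first cousins share both grandparent pairs — four paths of length 4: r = 4·(1/2)^4 = 1/4).
r to a half-sibling = 0.25 (half-sibs share one parent — one path of length 2: r = (1/2)^2 = 1/4).
r to a first cousin = 0.125 (first cousins share one grandparent pair — two paths of length 4: r = 2·(1/2)^4 = 1/8).
Summing one r·B term per recipient: 1·0.25·0.423 + 2·0.25·0.112 + 1·0.125·0.353 = 0.205875.
0.205875 < 0.3: the indirect benefit is less than the cost.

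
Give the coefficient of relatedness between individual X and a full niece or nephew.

0.25

Full aunt/uncle↔niece/nephew: two paths of length 3 through the shared grandparent pair: r = 2·(1/2)^3 = 1/4.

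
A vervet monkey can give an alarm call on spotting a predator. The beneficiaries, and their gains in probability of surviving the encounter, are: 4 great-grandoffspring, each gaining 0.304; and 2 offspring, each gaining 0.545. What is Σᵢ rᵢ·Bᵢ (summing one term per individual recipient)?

0.697

r to a great-grandoffspring = 1/8 (three parent–offspring links: r = (1/2)^3 = 1/8).
r to an offspring = 0.5 (one parent–offspring link: r = (1/2)^1 = 1/2).
Summing one r·B term per recipient: 4·0.125·0.304 + 2·0.5·0.545 = 0.697.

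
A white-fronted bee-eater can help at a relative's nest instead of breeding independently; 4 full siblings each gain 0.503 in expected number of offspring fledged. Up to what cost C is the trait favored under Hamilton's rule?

1.006

r to a full sibling = 0.5 (full sibs share both parents — two paths of length 2: r = 2·(1/2)^2 = 1/2).
Hamilton's rule: n·r·B > C, so the trait is favored while C < n·r·B = 4·0.5·0.503 = 1.006.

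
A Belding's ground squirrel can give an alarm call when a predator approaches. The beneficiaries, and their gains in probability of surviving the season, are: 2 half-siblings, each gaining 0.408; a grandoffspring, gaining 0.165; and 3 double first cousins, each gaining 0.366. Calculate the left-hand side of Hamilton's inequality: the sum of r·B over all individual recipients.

0.51975

r to a half-sibling = 1/4 (half-sibs share one parent — one path of length 2: r = (1/2)^2 = 1/4).
r to a grandoffspring = 1/4 (two parent–offspring links: r = (1/2)^2 = 1/4).
r to a double first cousin = 1/4 (double first cousins share both grandparent pairs — four paths of length 4: r = 4·(1/2)^4 = 1/4).
Summing one r·B term per recipient: 2·0.25·0.408 + 1·0.25·0.165 + 3·0.25·0.366 = 0.51975.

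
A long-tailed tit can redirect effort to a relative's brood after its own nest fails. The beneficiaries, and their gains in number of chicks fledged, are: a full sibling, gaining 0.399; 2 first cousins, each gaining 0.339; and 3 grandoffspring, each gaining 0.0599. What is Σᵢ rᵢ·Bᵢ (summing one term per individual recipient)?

r to a full sibling = 0.5 (full sibs share both parents — two paths of length 2: r = 2·(1/2)^2 = 1/2).
r to a first cousin = 1/8 (first cousins share one grandparent pair — two paths of length 4: r = 2·(1/2)^4 = 1/8).
r to a grandoffspring = 0.25 (two parent–offspring links: r = (1/2)^2 = 1/4).
Summing one r·B term per recipient: 1·0.5·0.399 + 2·0.125·0.339 + 3·0.25·0.0599 = 0.329175.

0.329175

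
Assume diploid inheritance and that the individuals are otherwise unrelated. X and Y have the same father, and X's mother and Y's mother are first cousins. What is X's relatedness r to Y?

Wright's path rule: contributions from independent ancestry routes add.
X and Y are related in two ways: half-sibs through their shared father (r = 1/4) and second cousins through their mothers (r = 1/32).
r = 1/4 + 1/32 = 0.28125.

0.28125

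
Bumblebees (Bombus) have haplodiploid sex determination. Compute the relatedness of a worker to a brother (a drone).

0.25

Her haploid brother carries none of their father's genes and a random half of their mother's genome; that half matches the maternal half of her own genome with probability 1/2: r = 1/2 · 1/2 = 1/4.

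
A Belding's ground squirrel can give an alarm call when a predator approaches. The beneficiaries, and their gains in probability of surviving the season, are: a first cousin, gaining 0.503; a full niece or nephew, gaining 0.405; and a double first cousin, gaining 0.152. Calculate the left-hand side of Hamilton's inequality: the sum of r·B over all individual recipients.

0.202125

r to a first cousin = 0.125 (first cousins share one grandparent pair — two paths of length 4: r = 2·(1/2)^4 = 1/8).
r to a full niece or nephew = 0.25 (full aunt/uncle↔niece/nephew: two paths of length 3 through the shared grandparent pair: r = 2·(1/2)^3 = 1/4).
r to a double first cousin = 1/4 (double first cousins share both grandparent pairs — four paths of length 4: r = 4·(1/2)^4 = 1/4).
Summing one r·B term per recipient: 1·0.125·0.503 + 1·0.25·0.405 + 1·0.25·0.152 = 0.202125.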